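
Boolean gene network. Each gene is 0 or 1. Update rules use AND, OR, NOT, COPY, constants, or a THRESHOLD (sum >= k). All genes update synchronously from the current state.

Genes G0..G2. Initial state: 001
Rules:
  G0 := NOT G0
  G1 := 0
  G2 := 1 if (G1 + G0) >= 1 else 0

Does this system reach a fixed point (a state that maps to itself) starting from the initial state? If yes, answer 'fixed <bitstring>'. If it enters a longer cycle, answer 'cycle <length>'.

Step 0: 001
Step 1: G0=NOT G0=NOT 0=1 G1=0(const) G2=(0+0>=1)=0 -> 100
Step 2: G0=NOT G0=NOT 1=0 G1=0(const) G2=(0+1>=1)=1 -> 001
Cycle of length 2 starting at step 0 -> no fixed point

Answer: cycle 2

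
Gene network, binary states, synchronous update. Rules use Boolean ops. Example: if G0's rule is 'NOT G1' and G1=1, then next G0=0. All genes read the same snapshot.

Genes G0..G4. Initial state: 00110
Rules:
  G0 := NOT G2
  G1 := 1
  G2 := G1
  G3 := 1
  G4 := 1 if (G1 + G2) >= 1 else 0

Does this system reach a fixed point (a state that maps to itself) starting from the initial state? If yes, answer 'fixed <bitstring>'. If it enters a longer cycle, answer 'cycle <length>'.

Answer: fixed 01111

Derivation:
Step 0: 00110
Step 1: G0=NOT G2=NOT 1=0 G1=1(const) G2=G1=0 G3=1(const) G4=(0+1>=1)=1 -> 01011
Step 2: G0=NOT G2=NOT 0=1 G1=1(const) G2=G1=1 G3=1(const) G4=(1+0>=1)=1 -> 11111
Step 3: G0=NOT G2=NOT 1=0 G1=1(const) G2=G1=1 G3=1(const) G4=(1+1>=1)=1 -> 01111
Step 4: G0=NOT G2=NOT 1=0 G1=1(const) G2=G1=1 G3=1(const) G4=(1+1>=1)=1 -> 01111
Fixed point reached at step 3: 01111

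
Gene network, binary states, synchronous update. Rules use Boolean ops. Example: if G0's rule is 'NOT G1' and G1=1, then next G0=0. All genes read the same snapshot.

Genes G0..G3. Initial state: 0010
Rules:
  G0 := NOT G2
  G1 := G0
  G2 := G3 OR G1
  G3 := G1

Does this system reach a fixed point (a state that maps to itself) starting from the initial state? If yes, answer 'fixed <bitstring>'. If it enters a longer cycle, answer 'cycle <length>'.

Step 0: 0010
Step 1: G0=NOT G2=NOT 1=0 G1=G0=0 G2=G3|G1=0|0=0 G3=G1=0 -> 0000
Step 2: G0=NOT G2=NOT 0=1 G1=G0=0 G2=G3|G1=0|0=0 G3=G1=0 -> 1000
Step 3: G0=NOT G2=NOT 0=1 G1=G0=1 G2=G3|G1=0|0=0 G3=G1=0 -> 1100
Step 4: G0=NOT G2=NOT 0=1 G1=G0=1 G2=G3|G1=0|1=1 G3=G1=1 -> 1111
Step 5: G0=NOT G2=NOT 1=0 G1=G0=1 G2=G3|G1=1|1=1 G3=G1=1 -> 0111
Step 6: G0=NOT G2=NOT 1=0 G1=G0=0 G2=G3|G1=1|1=1 G3=G1=1 -> 0011
Step 7: G0=NOT G2=NOT 1=0 G1=G0=0 G2=G3|G1=1|0=1 G3=G1=0 -> 0010
Cycle of length 7 starting at step 0 -> no fixed point

Answer: cycle 7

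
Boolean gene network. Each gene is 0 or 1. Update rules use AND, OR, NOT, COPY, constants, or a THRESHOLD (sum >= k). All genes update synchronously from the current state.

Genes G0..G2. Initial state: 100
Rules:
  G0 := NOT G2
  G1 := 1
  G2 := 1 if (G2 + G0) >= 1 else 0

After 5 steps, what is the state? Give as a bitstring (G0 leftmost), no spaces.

Step 1: G0=NOT G2=NOT 0=1 G1=1(const) G2=(0+1>=1)=1 -> 111
Step 2: G0=NOT G2=NOT 1=0 G1=1(const) G2=(1+1>=1)=1 -> 011
Step 3: G0=NOT G2=NOT 1=0 G1=1(const) G2=(1+0>=1)=1 -> 011
Step 4: G0=NOT G2=NOT 1=0 G1=1(const) G2=(1+0>=1)=1 -> 011
Step 5: G0=NOT G2=NOT 1=0 G1=1(const) G2=(1+0>=1)=1 -> 011

011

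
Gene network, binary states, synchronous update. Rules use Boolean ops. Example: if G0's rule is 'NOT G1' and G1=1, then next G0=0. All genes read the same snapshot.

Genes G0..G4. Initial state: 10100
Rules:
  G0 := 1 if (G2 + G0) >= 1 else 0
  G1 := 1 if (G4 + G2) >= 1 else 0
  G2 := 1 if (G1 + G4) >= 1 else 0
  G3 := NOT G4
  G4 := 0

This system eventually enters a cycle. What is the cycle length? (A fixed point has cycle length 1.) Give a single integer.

Step 0: 10100
Step 1: G0=(1+1>=1)=1 G1=(0+1>=1)=1 G2=(0+0>=1)=0 G3=NOT G4=NOT 0=1 G4=0(const) -> 11010
Step 2: G0=(0+1>=1)=1 G1=(0+0>=1)=0 G2=(1+0>=1)=1 G3=NOT G4=NOT 0=1 G4=0(const) -> 10110
Step 3: G0=(1+1>=1)=1 G1=(0+1>=1)=1 G2=(0+0>=1)=0 G3=NOT G4=NOT 0=1 G4=0(const) -> 11010
State from step 3 equals state from step 1 -> cycle length 2

Answer: 2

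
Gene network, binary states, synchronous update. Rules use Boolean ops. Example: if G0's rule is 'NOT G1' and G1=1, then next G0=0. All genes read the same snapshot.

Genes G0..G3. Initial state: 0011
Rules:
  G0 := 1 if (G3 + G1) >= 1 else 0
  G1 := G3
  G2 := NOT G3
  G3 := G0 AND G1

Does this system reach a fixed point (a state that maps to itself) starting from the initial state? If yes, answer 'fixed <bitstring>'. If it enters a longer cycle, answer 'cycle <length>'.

Step 0: 0011
Step 1: G0=(1+0>=1)=1 G1=G3=1 G2=NOT G3=NOT 1=0 G3=G0&G1=0&0=0 -> 1100
Step 2: G0=(0+1>=1)=1 G1=G3=0 G2=NOT G3=NOT 0=1 G3=G0&G1=1&1=1 -> 1011
Step 3: G0=(1+0>=1)=1 G1=G3=1 G2=NOT G3=NOT 1=0 G3=G0&G1=1&0=0 -> 1100
Cycle of length 2 starting at step 1 -> no fixed point

Answer: cycle 2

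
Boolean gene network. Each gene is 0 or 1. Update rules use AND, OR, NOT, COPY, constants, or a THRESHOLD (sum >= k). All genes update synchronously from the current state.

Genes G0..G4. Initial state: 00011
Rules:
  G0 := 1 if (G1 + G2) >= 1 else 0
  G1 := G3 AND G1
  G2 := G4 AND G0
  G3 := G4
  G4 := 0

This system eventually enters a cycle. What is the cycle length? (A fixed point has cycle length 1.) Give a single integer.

Step 0: 00011
Step 1: G0=(0+0>=1)=0 G1=G3&G1=1&0=0 G2=G4&G0=1&0=0 G3=G4=1 G4=0(const) -> 00010
Step 2: G0=(0+0>=1)=0 G1=G3&G1=1&0=0 G2=G4&G0=0&0=0 G3=G4=0 G4=0(const) -> 00000
Step 3: G0=(0+0>=1)=0 G1=G3&G1=0&0=0 G2=G4&G0=0&0=0 G3=G4=0 G4=0(const) -> 00000
State from step 3 equals state from step 2 -> cycle length 1

Answer: 1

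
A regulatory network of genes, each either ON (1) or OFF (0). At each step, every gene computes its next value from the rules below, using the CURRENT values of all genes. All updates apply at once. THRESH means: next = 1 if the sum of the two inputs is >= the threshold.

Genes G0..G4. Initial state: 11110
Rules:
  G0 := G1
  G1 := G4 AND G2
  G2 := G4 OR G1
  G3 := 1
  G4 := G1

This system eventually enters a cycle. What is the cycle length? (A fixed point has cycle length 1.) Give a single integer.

Answer: 2

Derivation:
Step 0: 11110
Step 1: G0=G1=1 G1=G4&G2=0&1=0 G2=G4|G1=0|1=1 G3=1(const) G4=G1=1 -> 10111
Step 2: G0=G1=0 G1=G4&G2=1&1=1 G2=G4|G1=1|0=1 G3=1(const) G4=G1=0 -> 01110
Step 3: G0=G1=1 G1=G4&G2=0&1=0 G2=G4|G1=0|1=1 G3=1(const) G4=G1=1 -> 10111
State from step 3 equals state from step 1 -> cycle length 2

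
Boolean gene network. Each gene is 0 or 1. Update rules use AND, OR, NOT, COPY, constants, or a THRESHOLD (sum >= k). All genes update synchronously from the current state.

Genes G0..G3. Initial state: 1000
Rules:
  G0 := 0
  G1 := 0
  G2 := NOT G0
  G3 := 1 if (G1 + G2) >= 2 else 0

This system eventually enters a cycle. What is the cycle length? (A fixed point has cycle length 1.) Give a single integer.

Step 0: 1000
Step 1: G0=0(const) G1=0(const) G2=NOT G0=NOT 1=0 G3=(0+0>=2)=0 -> 0000
Step 2: G0=0(const) G1=0(const) G2=NOT G0=NOT 0=1 G3=(0+0>=2)=0 -> 0010
Step 3: G0=0(const) G1=0(const) G2=NOT G0=NOT 0=1 G3=(0+1>=2)=0 -> 0010
State from step 3 equals state from step 2 -> cycle length 1

Answer: 1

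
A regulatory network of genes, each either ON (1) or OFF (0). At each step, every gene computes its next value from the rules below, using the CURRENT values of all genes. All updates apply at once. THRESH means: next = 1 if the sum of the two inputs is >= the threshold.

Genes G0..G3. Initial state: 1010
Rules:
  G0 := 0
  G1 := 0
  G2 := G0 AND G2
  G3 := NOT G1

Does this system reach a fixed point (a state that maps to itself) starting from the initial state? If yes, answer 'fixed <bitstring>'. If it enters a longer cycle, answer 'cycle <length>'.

Step 0: 1010
Step 1: G0=0(const) G1=0(const) G2=G0&G2=1&1=1 G3=NOT G1=NOT 0=1 -> 0011
Step 2: G0=0(const) G1=0(const) G2=G0&G2=0&1=0 G3=NOT G1=NOT 0=1 -> 0001
Step 3: G0=0(const) G1=0(const) G2=G0&G2=0&0=0 G3=NOT G1=NOT 0=1 -> 0001
Fixed point reached at step 2: 0001

Answer: fixed 0001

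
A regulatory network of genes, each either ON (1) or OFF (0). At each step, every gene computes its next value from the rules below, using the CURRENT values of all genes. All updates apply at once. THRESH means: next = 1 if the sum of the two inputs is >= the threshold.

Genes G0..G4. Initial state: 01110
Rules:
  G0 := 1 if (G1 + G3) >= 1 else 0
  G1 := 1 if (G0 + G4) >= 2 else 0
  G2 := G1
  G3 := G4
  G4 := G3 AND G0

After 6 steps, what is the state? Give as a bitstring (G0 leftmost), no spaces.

Step 1: G0=(1+1>=1)=1 G1=(0+0>=2)=0 G2=G1=1 G3=G4=0 G4=G3&G0=1&0=0 -> 10100
Step 2: G0=(0+0>=1)=0 G1=(1+0>=2)=0 G2=G1=0 G3=G4=0 G4=G3&G0=0&1=0 -> 00000
Step 3: G0=(0+0>=1)=0 G1=(0+0>=2)=0 G2=G1=0 G3=G4=0 G4=G3&G0=0&0=0 -> 00000
Step 4: G0=(0+0>=1)=0 G1=(0+0>=2)=0 G2=G1=0 G3=G4=0 G4=G3&G0=0&0=0 -> 00000
Step 5: G0=(0+0>=1)=0 G1=(0+0>=2)=0 G2=G1=0 G3=G4=0 G4=G3&G0=0&0=0 -> 00000
Step 6: G0=(0+0>=1)=0 G1=(0+0>=2)=0 G2=G1=0 G3=G4=0 G4=G3&G0=0&0=0 -> 00000

00000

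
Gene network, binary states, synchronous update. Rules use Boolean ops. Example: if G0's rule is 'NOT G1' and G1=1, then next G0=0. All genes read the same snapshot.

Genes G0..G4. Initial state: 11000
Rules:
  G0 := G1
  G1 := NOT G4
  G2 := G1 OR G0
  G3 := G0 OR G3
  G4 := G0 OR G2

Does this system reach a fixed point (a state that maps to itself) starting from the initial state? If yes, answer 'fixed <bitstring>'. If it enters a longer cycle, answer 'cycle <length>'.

Answer: cycle 7

Derivation:
Step 0: 11000
Step 1: G0=G1=1 G1=NOT G4=NOT 0=1 G2=G1|G0=1|1=1 G3=G0|G3=1|0=1 G4=G0|G2=1|0=1 -> 11111
Step 2: G0=G1=1 G1=NOT G4=NOT 1=0 G2=G1|G0=1|1=1 G3=G0|G3=1|1=1 G4=G0|G2=1|1=1 -> 10111
Step 3: G0=G1=0 G1=NOT G4=NOT 1=0 G2=G1|G0=0|1=1 G3=G0|G3=1|1=1 G4=G0|G2=1|1=1 -> 00111
Step 4: G0=G1=0 G1=NOT G4=NOT 1=0 G2=G1|G0=0|0=0 G3=G0|G3=0|1=1 G4=G0|G2=0|1=1 -> 00011
Step 5: G0=G1=0 G1=NOT G4=NOT 1=0 G2=G1|G0=0|0=0 G3=G0|G3=0|1=1 G4=G0|G2=0|0=0 -> 00010
Step 6: G0=G1=0 G1=NOT G4=NOT 0=1 G2=G1|G0=0|0=0 G3=G0|G3=0|1=1 G4=G0|G2=0|0=0 -> 01010
Step 7: G0=G1=1 G1=NOT G4=NOT 0=1 G2=G1|G0=1|0=1 G3=G0|G3=0|1=1 G4=G0|G2=0|0=0 -> 11110
Step 8: G0=G1=1 G1=NOT G4=NOT 0=1 G2=G1|G0=1|1=1 G3=G0|G3=1|1=1 G4=G0|G2=1|1=1 -> 11111
Cycle of length 7 starting at step 1 -> no fixed point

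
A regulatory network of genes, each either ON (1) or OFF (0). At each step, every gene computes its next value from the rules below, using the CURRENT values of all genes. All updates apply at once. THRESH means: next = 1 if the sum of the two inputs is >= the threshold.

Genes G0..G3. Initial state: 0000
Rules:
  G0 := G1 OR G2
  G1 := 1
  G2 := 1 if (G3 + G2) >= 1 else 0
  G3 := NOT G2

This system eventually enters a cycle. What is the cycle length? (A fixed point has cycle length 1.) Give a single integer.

Answer: 1

Derivation:
Step 0: 0000
Step 1: G0=G1|G2=0|0=0 G1=1(const) G2=(0+0>=1)=0 G3=NOT G2=NOT 0=1 -> 0101
Step 2: G0=G1|G2=1|0=1 G1=1(const) G2=(1+0>=1)=1 G3=NOT G2=NOT 0=1 -> 1111
Step 3: G0=G1|G2=1|1=1 G1=1(const) G2=(1+1>=1)=1 G3=NOT G2=NOT 1=0 -> 1110
Step 4: G0=G1|G2=1|1=1 G1=1(const) G2=(0+1>=1)=1 G3=NOT G2=NOT 1=0 -> 1110
State from step 4 equals state from step 3 -> cycle length 1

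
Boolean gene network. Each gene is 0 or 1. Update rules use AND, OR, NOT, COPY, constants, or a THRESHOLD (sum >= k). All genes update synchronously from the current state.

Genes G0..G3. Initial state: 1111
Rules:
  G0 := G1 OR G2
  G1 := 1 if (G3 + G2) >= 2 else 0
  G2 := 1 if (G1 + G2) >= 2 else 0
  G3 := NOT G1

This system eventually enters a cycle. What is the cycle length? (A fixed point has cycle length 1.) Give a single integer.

Step 0: 1111
Step 1: G0=G1|G2=1|1=1 G1=(1+1>=2)=1 G2=(1+1>=2)=1 G3=NOT G1=NOT 1=0 -> 1110
Step 2: G0=G1|G2=1|1=1 G1=(0+1>=2)=0 G2=(1+1>=2)=1 G3=NOT G1=NOT 1=0 -> 1010
Step 3: G0=G1|G2=0|1=1 G1=(0+1>=2)=0 G2=(0+1>=2)=0 G3=NOT G1=NOT 0=1 -> 1001
Step 4: G0=G1|G2=0|0=0 G1=(1+0>=2)=0 G2=(0+0>=2)=0 G3=NOT G1=NOT 0=1 -> 0001
Step 5: G0=G1|G2=0|0=0 G1=(1+0>=2)=0 G2=(0+0>=2)=0 G3=NOT G1=NOT 0=1 -> 0001
State from step 5 equals state from step 4 -> cycle length 1

Answer: 1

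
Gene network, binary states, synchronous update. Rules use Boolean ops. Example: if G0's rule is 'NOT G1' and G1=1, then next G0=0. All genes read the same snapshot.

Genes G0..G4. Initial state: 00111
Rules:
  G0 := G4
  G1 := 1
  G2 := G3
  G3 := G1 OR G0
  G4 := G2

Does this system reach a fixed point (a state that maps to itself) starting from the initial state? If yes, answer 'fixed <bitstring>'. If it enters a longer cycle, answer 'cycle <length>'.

Answer: fixed 11111

Derivation:
Step 0: 00111
Step 1: G0=G4=1 G1=1(const) G2=G3=1 G3=G1|G0=0|0=0 G4=G2=1 -> 11101
Step 2: G0=G4=1 G1=1(const) G2=G3=0 G3=G1|G0=1|1=1 G4=G2=1 -> 11011
Step 3: G0=G4=1 G1=1(const) G2=G3=1 G3=G1|G0=1|1=1 G4=G2=0 -> 11110
Step 4: G0=G4=0 G1=1(const) G2=G3=1 G3=G1|G0=1|1=1 G4=G2=1 -> 01111
Step 5: G0=G4=1 G1=1(const) G2=G3=1 G3=G1|G0=1|0=1 G4=G2=1 -> 11111
Step 6: G0=G4=1 G1=1(const) G2=G3=1 G3=G1|G0=1|1=1 G4=G2=1 -> 11111
Fixed point reached at step 5: 11111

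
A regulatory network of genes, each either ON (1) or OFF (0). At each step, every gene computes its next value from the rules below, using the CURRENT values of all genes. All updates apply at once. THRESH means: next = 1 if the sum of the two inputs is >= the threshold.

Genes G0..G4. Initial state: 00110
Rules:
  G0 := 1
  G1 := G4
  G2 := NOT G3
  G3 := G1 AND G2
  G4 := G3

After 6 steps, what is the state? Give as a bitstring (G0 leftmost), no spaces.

Step 1: G0=1(const) G1=G4=0 G2=NOT G3=NOT 1=0 G3=G1&G2=0&1=0 G4=G3=1 -> 10001
Step 2: G0=1(const) G1=G4=1 G2=NOT G3=NOT 0=1 G3=G1&G2=0&0=0 G4=G3=0 -> 11100
Step 3: G0=1(const) G1=G4=0 G2=NOT G3=NOT 0=1 G3=G1&G2=1&1=1 G4=G3=0 -> 10110
Step 4: G0=1(const) G1=G4=0 G2=NOT G3=NOT 1=0 G3=G1&G2=0&1=0 G4=G3=1 -> 10001
Step 5: G0=1(const) G1=G4=1 G2=NOT G3=NOT 0=1 G3=G1&G2=0&0=0 G4=G3=0 -> 11100
Step 6: G0=1(const) G1=G4=0 G2=NOT G3=NOT 0=1 G3=G1&G2=1&1=1 G4=G3=0 -> 10110

10110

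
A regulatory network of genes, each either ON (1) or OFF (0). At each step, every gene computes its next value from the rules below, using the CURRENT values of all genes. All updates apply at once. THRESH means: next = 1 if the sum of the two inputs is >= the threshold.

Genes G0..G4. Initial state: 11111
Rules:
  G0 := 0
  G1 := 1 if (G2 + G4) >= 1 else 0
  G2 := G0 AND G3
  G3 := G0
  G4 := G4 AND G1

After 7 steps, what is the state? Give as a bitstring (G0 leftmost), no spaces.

Step 1: G0=0(const) G1=(1+1>=1)=1 G2=G0&G3=1&1=1 G3=G0=1 G4=G4&G1=1&1=1 -> 01111
Step 2: G0=0(const) G1=(1+1>=1)=1 G2=G0&G3=0&1=0 G3=G0=0 G4=G4&G1=1&1=1 -> 01001
Step 3: G0=0(const) G1=(0+1>=1)=1 G2=G0&G3=0&0=0 G3=G0=0 G4=G4&G1=1&1=1 -> 01001
Step 4: G0=0(const) G1=(0+1>=1)=1 G2=G0&G3=0&0=0 G3=G0=0 G4=G4&G1=1&1=1 -> 01001
Step 5: G0=0(const) G1=(0+1>=1)=1 G2=G0&G3=0&0=0 G3=G0=0 G4=G4&G1=1&1=1 -> 01001
Step 6: G0=0(const) G1=(0+1>=1)=1 G2=G0&G3=0&0=0 G3=G0=0 G4=G4&G1=1&1=1 -> 01001
Step 7: G0=0(const) G1=(0+1>=1)=1 G2=G0&G3=0&0=0 G3=G0=0 G4=G4&G1=1&1=1 -> 01001

01001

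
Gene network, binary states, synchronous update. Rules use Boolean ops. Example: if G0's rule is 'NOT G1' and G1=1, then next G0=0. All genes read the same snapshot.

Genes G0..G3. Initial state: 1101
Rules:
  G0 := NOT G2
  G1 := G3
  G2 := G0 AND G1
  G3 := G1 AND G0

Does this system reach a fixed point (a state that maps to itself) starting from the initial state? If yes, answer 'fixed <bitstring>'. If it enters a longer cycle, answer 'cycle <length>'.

Answer: fixed 1000

Derivation:
Step 0: 1101
Step 1: G0=NOT G2=NOT 0=1 G1=G3=1 G2=G0&G1=1&1=1 G3=G1&G0=1&1=1 -> 1111
Step 2: G0=NOT G2=NOT 1=0 G1=G3=1 G2=G0&G1=1&1=1 G3=G1&G0=1&1=1 -> 0111
Step 3: G0=NOT G2=NOT 1=0 G1=G3=1 G2=G0&G1=0&1=0 G3=G1&G0=1&0=0 -> 0100
Step 4: G0=NOT G2=NOT 0=1 G1=G3=0 G2=G0&G1=0&1=0 G3=G1&G0=1&0=0 -> 1000
Step 5: G0=NOT G2=NOT 0=1 G1=G3=0 G2=G0&G1=1&0=0 G3=G1&G0=0&1=0 -> 1000
Fixed point reached at step 4: 1000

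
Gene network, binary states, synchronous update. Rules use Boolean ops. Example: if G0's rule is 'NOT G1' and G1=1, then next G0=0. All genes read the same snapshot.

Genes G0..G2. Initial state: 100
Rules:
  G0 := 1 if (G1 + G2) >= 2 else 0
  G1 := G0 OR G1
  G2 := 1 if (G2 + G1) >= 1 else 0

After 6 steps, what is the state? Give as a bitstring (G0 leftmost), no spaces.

Step 1: G0=(0+0>=2)=0 G1=G0|G1=1|0=1 G2=(0+0>=1)=0 -> 010
Step 2: G0=(1+0>=2)=0 G1=G0|G1=0|1=1 G2=(0+1>=1)=1 -> 011
Step 3: G0=(1+1>=2)=1 G1=G0|G1=0|1=1 G2=(1+1>=1)=1 -> 111
Step 4: G0=(1+1>=2)=1 G1=G0|G1=1|1=1 G2=(1+1>=1)=1 -> 111
Step 5: G0=(1+1>=2)=1 G1=G0|G1=1|1=1 G2=(1+1>=1)=1 -> 111
Step 6: G0=(1+1>=2)=1 G1=G0|G1=1|1=1 G2=(1+1>=1)=1 -> 111

111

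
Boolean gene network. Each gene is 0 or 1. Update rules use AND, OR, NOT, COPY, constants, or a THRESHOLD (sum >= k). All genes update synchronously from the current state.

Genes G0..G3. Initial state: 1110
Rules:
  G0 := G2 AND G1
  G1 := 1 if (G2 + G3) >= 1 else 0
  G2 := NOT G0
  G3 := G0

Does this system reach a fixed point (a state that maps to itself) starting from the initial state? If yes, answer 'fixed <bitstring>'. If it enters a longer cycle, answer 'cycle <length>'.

Answer: cycle 4

Derivation:
Step 0: 1110
Step 1: G0=G2&G1=1&1=1 G1=(1+0>=1)=1 G2=NOT G0=NOT 1=0 G3=G0=1 -> 1101
Step 2: G0=G2&G1=0&1=0 G1=(0+1>=1)=1 G2=NOT G0=NOT 1=0 G3=G0=1 -> 0101
Step 3: G0=G2&G1=0&1=0 G1=(0+1>=1)=1 G2=NOT G0=NOT 0=1 G3=G0=0 -> 0110
Step 4: G0=G2&G1=1&1=1 G1=(1+0>=1)=1 G2=NOT G0=NOT 0=1 G3=G0=0 -> 1110
Cycle of length 4 starting at step 0 -> no fixed point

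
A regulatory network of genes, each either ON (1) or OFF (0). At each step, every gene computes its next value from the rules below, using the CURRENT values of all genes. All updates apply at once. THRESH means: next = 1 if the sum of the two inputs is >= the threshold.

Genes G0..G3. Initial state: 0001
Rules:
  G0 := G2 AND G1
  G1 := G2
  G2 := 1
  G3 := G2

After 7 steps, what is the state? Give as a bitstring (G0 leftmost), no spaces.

Step 1: G0=G2&G1=0&0=0 G1=G2=0 G2=1(const) G3=G2=0 -> 0010
Step 2: G0=G2&G1=1&0=0 G1=G2=1 G2=1(const) G3=G2=1 -> 0111
Step 3: G0=G2&G1=1&1=1 G1=G2=1 G2=1(const) G3=G2=1 -> 1111
Step 4: G0=G2&G1=1&1=1 G1=G2=1 G2=1(const) G3=G2=1 -> 1111
Step 5: G0=G2&G1=1&1=1 G1=G2=1 G2=1(const) G3=G2=1 -> 1111
Step 6: G0=G2&G1=1&1=1 G1=G2=1 G2=1(const) G3=G2=1 -> 1111
Step 7: G0=G2&G1=1&1=1 G1=G2=1 G2=1(const) G3=G2=1 -> 1111

1111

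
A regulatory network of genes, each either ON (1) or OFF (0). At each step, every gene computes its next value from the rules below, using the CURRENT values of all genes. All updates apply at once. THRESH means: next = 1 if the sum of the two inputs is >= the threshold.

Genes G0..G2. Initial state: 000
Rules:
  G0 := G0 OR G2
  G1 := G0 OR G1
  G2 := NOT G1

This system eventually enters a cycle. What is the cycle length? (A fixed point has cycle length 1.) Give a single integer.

Step 0: 000
Step 1: G0=G0|G2=0|0=0 G1=G0|G1=0|0=0 G2=NOT G1=NOT 0=1 -> 001
Step 2: G0=G0|G2=0|1=1 G1=G0|G1=0|0=0 G2=NOT G1=NOT 0=1 -> 101
Step 3: G0=G0|G2=1|1=1 G1=G0|G1=1|0=1 G2=NOT G1=NOT 0=1 -> 111
Step 4: G0=G0|G2=1|1=1 G1=G0|G1=1|1=1 G2=NOT G1=NOT 1=0 -> 110
Step 5: G0=G0|G2=1|0=1 G1=G0|G1=1|1=1 G2=NOT G1=NOT 1=0 -> 110
State from step 5 equals state from step 4 -> cycle length 1

Answer: 1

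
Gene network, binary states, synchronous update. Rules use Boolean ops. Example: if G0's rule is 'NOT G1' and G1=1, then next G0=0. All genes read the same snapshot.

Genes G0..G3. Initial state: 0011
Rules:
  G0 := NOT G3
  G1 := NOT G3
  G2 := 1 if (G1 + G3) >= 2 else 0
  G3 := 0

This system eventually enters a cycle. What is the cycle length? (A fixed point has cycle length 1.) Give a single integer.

Step 0: 0011
Step 1: G0=NOT G3=NOT 1=0 G1=NOT G3=NOT 1=0 G2=(0+1>=2)=0 G3=0(const) -> 0000
Step 2: G0=NOT G3=NOT 0=1 G1=NOT G3=NOT 0=1 G2=(0+0>=2)=0 G3=0(const) -> 1100
Step 3: G0=NOT G3=NOT 0=1 G1=NOT G3=NOT 0=1 G2=(1+0>=2)=0 G3=0(const) -> 1100
State from step 3 equals state from step 2 -> cycle length 1

Answer: 1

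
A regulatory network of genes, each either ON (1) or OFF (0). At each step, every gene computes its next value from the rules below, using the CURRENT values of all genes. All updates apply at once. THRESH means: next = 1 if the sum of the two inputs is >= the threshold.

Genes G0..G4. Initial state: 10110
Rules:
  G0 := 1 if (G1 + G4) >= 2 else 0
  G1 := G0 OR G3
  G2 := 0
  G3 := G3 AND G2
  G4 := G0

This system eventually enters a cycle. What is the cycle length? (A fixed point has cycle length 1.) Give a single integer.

Step 0: 10110
Step 1: G0=(0+0>=2)=0 G1=G0|G3=1|1=1 G2=0(const) G3=G3&G2=1&1=1 G4=G0=1 -> 01011
Step 2: G0=(1+1>=2)=1 G1=G0|G3=0|1=1 G2=0(const) G3=G3&G2=1&0=0 G4=G0=0 -> 11000
Step 3: G0=(1+0>=2)=0 G1=G0|G3=1|0=1 G2=0(const) G3=G3&G2=0&0=0 G4=G0=1 -> 01001
Step 4: G0=(1+1>=2)=1 G1=G0|G3=0|0=0 G2=0(const) G3=G3&G2=0&0=0 G4=G0=0 -> 10000
Step 5: G0=(0+0>=2)=0 G1=G0|G3=1|0=1 G2=0(const) G3=G3&G2=0&0=0 G4=G0=1 -> 01001
State from step 5 equals state from step 3 -> cycle length 2

Answer: 2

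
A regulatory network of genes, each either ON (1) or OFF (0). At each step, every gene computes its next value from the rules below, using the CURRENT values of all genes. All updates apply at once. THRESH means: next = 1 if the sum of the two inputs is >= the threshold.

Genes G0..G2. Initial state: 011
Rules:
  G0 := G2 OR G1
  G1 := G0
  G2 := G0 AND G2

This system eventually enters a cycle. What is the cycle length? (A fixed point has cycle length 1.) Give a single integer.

Step 0: 011
Step 1: G0=G2|G1=1|1=1 G1=G0=0 G2=G0&G2=0&1=0 -> 100
Step 2: G0=G2|G1=0|0=0 G1=G0=1 G2=G0&G2=1&0=0 -> 010
Step 3: G0=G2|G1=0|1=1 G1=G0=0 G2=G0&G2=0&0=0 -> 100
State from step 3 equals state from step 1 -> cycle length 2

Answer: 2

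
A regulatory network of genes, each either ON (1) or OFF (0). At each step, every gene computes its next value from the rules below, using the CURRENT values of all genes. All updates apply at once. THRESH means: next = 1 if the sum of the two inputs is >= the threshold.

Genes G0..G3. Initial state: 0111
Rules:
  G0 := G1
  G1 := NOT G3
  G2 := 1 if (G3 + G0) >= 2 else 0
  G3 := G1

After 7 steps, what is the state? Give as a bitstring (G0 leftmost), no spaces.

Step 1: G0=G1=1 G1=NOT G3=NOT 1=0 G2=(1+0>=2)=0 G3=G1=1 -> 1001
Step 2: G0=G1=0 G1=NOT G3=NOT 1=0 G2=(1+1>=2)=1 G3=G1=0 -> 0010
Step 3: G0=G1=0 G1=NOT G3=NOT 0=1 G2=(0+0>=2)=0 G3=G1=0 -> 0100
Step 4: G0=G1=1 G1=NOT G3=NOT 0=1 G2=(0+0>=2)=0 G3=G1=1 -> 1101
Step 5: G0=G1=1 G1=NOT G3=NOT 1=0 G2=(1+1>=2)=1 G3=G1=1 -> 1011
Step 6: G0=G1=0 G1=NOT G3=NOT 1=0 G2=(1+1>=2)=1 G3=G1=0 -> 0010
Step 7: G0=G1=0 G1=NOT G3=NOT 0=1 G2=(0+0>=2)=0 G3=G1=0 -> 0100

0100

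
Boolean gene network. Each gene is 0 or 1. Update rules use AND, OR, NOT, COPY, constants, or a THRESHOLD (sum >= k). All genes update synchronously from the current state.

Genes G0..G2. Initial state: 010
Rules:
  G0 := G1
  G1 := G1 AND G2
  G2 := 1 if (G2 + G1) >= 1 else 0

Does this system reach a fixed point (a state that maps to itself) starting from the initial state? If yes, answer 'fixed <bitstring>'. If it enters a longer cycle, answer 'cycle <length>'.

Answer: fixed 001

Derivation:
Step 0: 010
Step 1: G0=G1=1 G1=G1&G2=1&0=0 G2=(0+1>=1)=1 -> 101
Step 2: G0=G1=0 G1=G1&G2=0&1=0 G2=(1+0>=1)=1 -> 001
Step 3: G0=G1=0 G1=G1&G2=0&1=0 G2=(1+0>=1)=1 -> 001
Fixed point reached at step 2: 001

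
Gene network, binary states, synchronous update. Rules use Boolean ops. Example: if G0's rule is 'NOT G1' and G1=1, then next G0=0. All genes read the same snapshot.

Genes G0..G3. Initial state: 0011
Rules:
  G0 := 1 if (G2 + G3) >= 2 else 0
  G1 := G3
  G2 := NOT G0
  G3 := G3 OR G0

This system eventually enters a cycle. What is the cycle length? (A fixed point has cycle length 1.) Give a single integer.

Step 0: 0011
Step 1: G0=(1+1>=2)=1 G1=G3=1 G2=NOT G0=NOT 0=1 G3=G3|G0=1|0=1 -> 1111
Step 2: G0=(1+1>=2)=1 G1=G3=1 G2=NOT G0=NOT 1=0 G3=G3|G0=1|1=1 -> 1101
Step 3: G0=(0+1>=2)=0 G1=G3=1 G2=NOT G0=NOT 1=0 G3=G3|G0=1|1=1 -> 0101
Step 4: G0=(0+1>=2)=0 G1=G3=1 G2=NOT G0=NOT 0=1 G3=G3|G0=1|0=1 -> 0111
Step 5: G0=(1+1>=2)=1 G1=G3=1 G2=NOT G0=NOT 0=1 G3=G3|G0=1|0=1 -> 1111
State from step 5 equals state from step 1 -> cycle length 4

Answer: 4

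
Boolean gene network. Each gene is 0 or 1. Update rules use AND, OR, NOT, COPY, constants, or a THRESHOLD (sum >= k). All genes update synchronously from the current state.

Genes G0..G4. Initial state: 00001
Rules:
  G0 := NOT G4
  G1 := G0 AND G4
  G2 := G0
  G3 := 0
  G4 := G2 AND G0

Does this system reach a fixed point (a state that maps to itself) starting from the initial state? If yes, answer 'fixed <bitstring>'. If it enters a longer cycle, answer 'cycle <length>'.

Answer: cycle 5

Derivation:
Step 0: 00001
Step 1: G0=NOT G4=NOT 1=0 G1=G0&G4=0&1=0 G2=G0=0 G3=0(const) G4=G2&G0=0&0=0 -> 00000
Step 2: G0=NOT G4=NOT 0=1 G1=G0&G4=0&0=0 G2=G0=0 G3=0(const) G4=G2&G0=0&0=0 -> 10000
Step 3: G0=NOT G4=NOT 0=1 G1=G0&G4=1&0=0 G2=G0=1 G3=0(const) G4=G2&G0=0&1=0 -> 10100
Step 4: G0=NOT G4=NOT 0=1 G1=G0&G4=1&0=0 G2=G0=1 G3=0(const) G4=G2&G0=1&1=1 -> 10101
Step 5: G0=NOT G4=NOT 1=0 G1=G0&G4=1&1=1 G2=G0=1 G3=0(const) G4=G2&G0=1&1=1 -> 01101
Step 6: G0=NOT G4=NOT 1=0 G1=G0&G4=0&1=0 G2=G0=0 G3=0(const) G4=G2&G0=1&0=0 -> 00000
Cycle of length 5 starting at step 1 -> no fixed point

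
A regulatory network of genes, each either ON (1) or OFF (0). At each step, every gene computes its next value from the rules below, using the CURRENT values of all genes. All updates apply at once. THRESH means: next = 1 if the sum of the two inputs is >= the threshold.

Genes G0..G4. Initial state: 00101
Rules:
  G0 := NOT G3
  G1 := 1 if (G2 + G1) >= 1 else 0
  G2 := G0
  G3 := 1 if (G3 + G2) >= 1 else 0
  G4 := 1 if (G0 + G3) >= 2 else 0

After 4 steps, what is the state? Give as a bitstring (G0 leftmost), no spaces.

Step 1: G0=NOT G3=NOT 0=1 G1=(1+0>=1)=1 G2=G0=0 G3=(0+1>=1)=1 G4=(0+0>=2)=0 -> 11010
Step 2: G0=NOT G3=NOT 1=0 G1=(0+1>=1)=1 G2=G0=1 G3=(1+0>=1)=1 G4=(1+1>=2)=1 -> 01111
Step 3: G0=NOT G3=NOT 1=0 G1=(1+1>=1)=1 G2=G0=0 G3=(1+1>=1)=1 G4=(0+1>=2)=0 -> 01010
Step 4: G0=NOT G3=NOT 1=0 G1=(0+1>=1)=1 G2=G0=0 G3=(1+0>=1)=1 G4=(0+1>=2)=0 -> 01010

01010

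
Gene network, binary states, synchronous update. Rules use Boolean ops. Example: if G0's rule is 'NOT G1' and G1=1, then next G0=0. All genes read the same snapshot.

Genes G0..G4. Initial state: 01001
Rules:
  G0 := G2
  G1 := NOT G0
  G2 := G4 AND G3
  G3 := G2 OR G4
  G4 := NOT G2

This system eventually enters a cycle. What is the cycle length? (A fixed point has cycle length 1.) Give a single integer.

Step 0: 01001
Step 1: G0=G2=0 G1=NOT G0=NOT 0=1 G2=G4&G3=1&0=0 G3=G2|G4=0|1=1 G4=NOT G2=NOT 0=1 -> 01011
Step 2: G0=G2=0 G1=NOT G0=NOT 0=1 G2=G4&G3=1&1=1 G3=G2|G4=0|1=1 G4=NOT G2=NOT 0=1 -> 01111
Step 3: G0=G2=1 G1=NOT G0=NOT 0=1 G2=G4&G3=1&1=1 G3=G2|G4=1|1=1 G4=NOT G2=NOT 1=0 -> 11110
Step 4: G0=G2=1 G1=NOT G0=NOT 1=0 G2=G4&G3=0&1=0 G3=G2|G4=1|0=1 G4=NOT G2=NOT 1=0 -> 10010
Step 5: G0=G2=0 G1=NOT G0=NOT 1=0 G2=G4&G3=0&1=0 G3=G2|G4=0|0=0 G4=NOT G2=NOT 0=1 -> 00001
Step 6: G0=G2=0 G1=NOT G0=NOT 0=1 G2=G4&G3=1&0=0 G3=G2|G4=0|1=1 G4=NOT G2=NOT 0=1 -> 01011
State from step 6 equals state from step 1 -> cycle length 5

Answer: 5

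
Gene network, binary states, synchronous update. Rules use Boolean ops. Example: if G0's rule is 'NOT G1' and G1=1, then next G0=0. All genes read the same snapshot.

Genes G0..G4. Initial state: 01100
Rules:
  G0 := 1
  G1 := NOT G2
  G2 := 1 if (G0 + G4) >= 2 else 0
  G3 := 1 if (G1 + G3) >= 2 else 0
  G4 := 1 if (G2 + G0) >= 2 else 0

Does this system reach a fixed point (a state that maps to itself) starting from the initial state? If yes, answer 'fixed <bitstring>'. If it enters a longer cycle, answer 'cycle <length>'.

Answer: fixed 11000

Derivation:
Step 0: 01100
Step 1: G0=1(const) G1=NOT G2=NOT 1=0 G2=(0+0>=2)=0 G3=(1+0>=2)=0 G4=(1+0>=2)=0 -> 10000
Step 2: G0=1(const) G1=NOT G2=NOT 0=1 G2=(1+0>=2)=0 G3=(0+0>=2)=0 G4=(0+1>=2)=0 -> 11000
Step 3: G0=1(const) G1=NOT G2=NOT 0=1 G2=(1+0>=2)=0 G3=(1+0>=2)=0 G4=(0+1>=2)=0 -> 11000
Fixed point reached at step 2: 11000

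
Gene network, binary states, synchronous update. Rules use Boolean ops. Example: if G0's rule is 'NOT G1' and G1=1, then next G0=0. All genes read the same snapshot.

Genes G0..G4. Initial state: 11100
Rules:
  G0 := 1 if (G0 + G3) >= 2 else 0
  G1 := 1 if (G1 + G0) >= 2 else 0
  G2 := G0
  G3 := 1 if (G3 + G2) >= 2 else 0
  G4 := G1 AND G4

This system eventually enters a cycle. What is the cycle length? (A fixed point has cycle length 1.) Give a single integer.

Answer: 1

Derivation:
Step 0: 11100
Step 1: G0=(1+0>=2)=0 G1=(1+1>=2)=1 G2=G0=1 G3=(0+1>=2)=0 G4=G1&G4=1&0=0 -> 01100
Step 2: G0=(0+0>=2)=0 G1=(1+0>=2)=0 G2=G0=0 G3=(0+1>=2)=0 G4=G1&G4=1&0=0 -> 00000
Step 3: G0=(0+0>=2)=0 G1=(0+0>=2)=0 G2=G0=0 G3=(0+0>=2)=0 G4=G1&G4=0&0=0 -> 00000
State from step 3 equals state from step 2 -> cycle length 1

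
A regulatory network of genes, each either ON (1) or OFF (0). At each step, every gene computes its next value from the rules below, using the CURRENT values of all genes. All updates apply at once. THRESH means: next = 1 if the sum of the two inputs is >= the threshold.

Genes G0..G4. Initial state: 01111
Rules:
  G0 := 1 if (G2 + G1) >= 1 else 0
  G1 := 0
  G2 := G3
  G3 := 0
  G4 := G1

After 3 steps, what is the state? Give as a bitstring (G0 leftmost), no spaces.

Step 1: G0=(1+1>=1)=1 G1=0(const) G2=G3=1 G3=0(const) G4=G1=1 -> 10101
Step 2: G0=(1+0>=1)=1 G1=0(const) G2=G3=0 G3=0(const) G4=G1=0 -> 10000
Step 3: G0=(0+0>=1)=0 G1=0(const) G2=G3=0 G3=0(const) G4=G1=0 -> 00000

00000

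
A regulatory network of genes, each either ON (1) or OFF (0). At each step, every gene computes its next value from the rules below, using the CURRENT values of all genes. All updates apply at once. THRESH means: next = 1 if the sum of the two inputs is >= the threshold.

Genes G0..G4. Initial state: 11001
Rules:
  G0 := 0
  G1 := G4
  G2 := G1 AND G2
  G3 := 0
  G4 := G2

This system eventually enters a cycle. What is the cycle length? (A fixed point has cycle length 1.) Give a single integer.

Answer: 1

Derivation:
Step 0: 11001
Step 1: G0=0(const) G1=G4=1 G2=G1&G2=1&0=0 G3=0(const) G4=G2=0 -> 01000
Step 2: G0=0(const) G1=G4=0 G2=G1&G2=1&0=0 G3=0(const) G4=G2=0 -> 00000
Step 3: G0=0(const) G1=G4=0 G2=G1&G2=0&0=0 G3=0(const) G4=G2=0 -> 00000
State from step 3 equals state from step 2 -> cycle length 1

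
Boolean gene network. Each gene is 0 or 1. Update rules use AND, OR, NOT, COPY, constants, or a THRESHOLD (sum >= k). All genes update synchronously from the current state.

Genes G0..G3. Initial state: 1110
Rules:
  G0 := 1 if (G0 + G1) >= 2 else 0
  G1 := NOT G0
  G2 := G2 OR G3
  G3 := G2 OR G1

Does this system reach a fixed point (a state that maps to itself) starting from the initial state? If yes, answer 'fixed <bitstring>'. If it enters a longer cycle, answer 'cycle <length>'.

Answer: fixed 0111

Derivation:
Step 0: 1110
Step 1: G0=(1+1>=2)=1 G1=NOT G0=NOT 1=0 G2=G2|G3=1|0=1 G3=G2|G1=1|1=1 -> 1011
Step 2: G0=(1+0>=2)=0 G1=NOT G0=NOT 1=0 G2=G2|G3=1|1=1 G3=G2|G1=1|0=1 -> 0011
Step 3: G0=(0+0>=2)=0 G1=NOT G0=NOT 0=1 G2=G2|G3=1|1=1 G3=G2|G1=1|0=1 -> 0111
Step 4: G0=(0+1>=2)=0 G1=NOT G0=NOT 0=1 G2=G2|G3=1|1=1 G3=G2|G1=1|1=1 -> 0111
Fixed point reached at step 3: 0111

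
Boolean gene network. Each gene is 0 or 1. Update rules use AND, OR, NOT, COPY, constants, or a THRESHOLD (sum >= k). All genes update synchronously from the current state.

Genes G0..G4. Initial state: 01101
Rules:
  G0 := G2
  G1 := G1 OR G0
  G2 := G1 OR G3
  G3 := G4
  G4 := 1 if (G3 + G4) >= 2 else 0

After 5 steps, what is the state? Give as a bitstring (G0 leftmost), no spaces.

Step 1: G0=G2=1 G1=G1|G0=1|0=1 G2=G1|G3=1|0=1 G3=G4=1 G4=(0+1>=2)=0 -> 11110
Step 2: G0=G2=1 G1=G1|G0=1|1=1 G2=G1|G3=1|1=1 G3=G4=0 G4=(1+0>=2)=0 -> 11100
Step 3: G0=G2=1 G1=G1|G0=1|1=1 G2=G1|G3=1|0=1 G3=G4=0 G4=(0+0>=2)=0 -> 11100
Step 4: G0=G2=1 G1=G1|G0=1|1=1 G2=G1|G3=1|0=1 G3=G4=0 G4=(0+0>=2)=0 -> 11100
Step 5: G0=G2=1 G1=G1|G0=1|1=1 G2=G1|G3=1|0=1 G3=G4=0 G4=(0+0>=2)=0 -> 11100

11100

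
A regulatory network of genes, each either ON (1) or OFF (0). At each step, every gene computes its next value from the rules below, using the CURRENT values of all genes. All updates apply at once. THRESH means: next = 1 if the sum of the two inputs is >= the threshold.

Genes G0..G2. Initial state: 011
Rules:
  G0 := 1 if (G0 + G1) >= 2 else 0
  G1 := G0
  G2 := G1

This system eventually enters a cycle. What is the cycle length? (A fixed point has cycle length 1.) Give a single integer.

Step 0: 011
Step 1: G0=(0+1>=2)=0 G1=G0=0 G2=G1=1 -> 001
Step 2: G0=(0+0>=2)=0 G1=G0=0 G2=G1=0 -> 000
Step 3: G0=(0+0>=2)=0 G1=G0=0 G2=G1=0 -> 000
State from step 3 equals state from step 2 -> cycle length 1

Answer: 1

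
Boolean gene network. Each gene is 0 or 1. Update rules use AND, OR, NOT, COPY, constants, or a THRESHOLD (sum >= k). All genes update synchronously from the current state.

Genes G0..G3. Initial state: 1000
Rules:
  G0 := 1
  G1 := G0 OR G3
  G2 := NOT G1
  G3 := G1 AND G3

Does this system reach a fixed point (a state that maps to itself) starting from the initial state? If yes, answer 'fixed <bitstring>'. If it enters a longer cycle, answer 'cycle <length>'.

Answer: fixed 1100

Derivation:
Step 0: 1000
Step 1: G0=1(const) G1=G0|G3=1|0=1 G2=NOT G1=NOT 0=1 G3=G1&G3=0&0=0 -> 1110
Step 2: G0=1(const) G1=G0|G3=1|0=1 G2=NOT G1=NOT 1=0 G3=G1&G3=1&0=0 -> 1100
Step 3: G0=1(const) G1=G0|G3=1|0=1 G2=NOT G1=NOT 1=0 G3=G1&G3=1&0=0 -> 1100
Fixed point reached at step 2: 1100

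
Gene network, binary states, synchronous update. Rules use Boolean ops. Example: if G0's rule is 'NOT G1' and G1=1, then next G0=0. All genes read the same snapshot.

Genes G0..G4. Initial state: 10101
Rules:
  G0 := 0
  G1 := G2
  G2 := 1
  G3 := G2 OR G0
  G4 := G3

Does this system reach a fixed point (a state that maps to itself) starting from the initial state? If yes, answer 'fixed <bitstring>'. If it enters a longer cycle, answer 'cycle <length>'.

Answer: fixed 01111

Derivation:
Step 0: 10101
Step 1: G0=0(const) G1=G2=1 G2=1(const) G3=G2|G0=1|1=1 G4=G3=0 -> 01110
Step 2: G0=0(const) G1=G2=1 G2=1(const) G3=G2|G0=1|0=1 G4=G3=1 -> 01111
Step 3: G0=0(const) G1=G2=1 G2=1(const) G3=G2|G0=1|0=1 G4=G3=1 -> 01111
Fixed point reached at step 2: 01111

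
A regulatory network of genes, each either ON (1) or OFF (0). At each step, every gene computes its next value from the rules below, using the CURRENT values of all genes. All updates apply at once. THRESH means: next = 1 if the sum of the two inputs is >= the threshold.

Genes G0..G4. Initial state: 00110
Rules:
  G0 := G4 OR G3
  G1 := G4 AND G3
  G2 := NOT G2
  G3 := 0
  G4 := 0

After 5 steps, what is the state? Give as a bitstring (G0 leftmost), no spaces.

Step 1: G0=G4|G3=0|1=1 G1=G4&G3=0&1=0 G2=NOT G2=NOT 1=0 G3=0(const) G4=0(const) -> 10000
Step 2: G0=G4|G3=0|0=0 G1=G4&G3=0&0=0 G2=NOT G2=NOT 0=1 G3=0(const) G4=0(const) -> 00100
Step 3: G0=G4|G3=0|0=0 G1=G4&G3=0&0=0 G2=NOT G2=NOT 1=0 G3=0(const) G4=0(const) -> 00000
Step 4: G0=G4|G3=0|0=0 G1=G4&G3=0&0=0 G2=NOT G2=NOT 0=1 G3=0(const) G4=0(const) -> 00100
Step 5: G0=G4|G3=0|0=0 G1=G4&G3=0&0=0 G2=NOT G2=NOT 1=0 G3=0(const) G4=0(const) -> 00000

00000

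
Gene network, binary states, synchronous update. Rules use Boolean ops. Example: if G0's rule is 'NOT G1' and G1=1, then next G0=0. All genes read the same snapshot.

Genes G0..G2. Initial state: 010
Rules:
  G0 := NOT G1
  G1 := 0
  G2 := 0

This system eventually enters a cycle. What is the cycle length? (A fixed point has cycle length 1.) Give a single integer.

Step 0: 010
Step 1: G0=NOT G1=NOT 1=0 G1=0(const) G2=0(const) -> 000
Step 2: G0=NOT G1=NOT 0=1 G1=0(const) G2=0(const) -> 100
Step 3: G0=NOT G1=NOT 0=1 G1=0(const) G2=0(const) -> 100
State from step 3 equals state from step 2 -> cycle length 1

Answer: 1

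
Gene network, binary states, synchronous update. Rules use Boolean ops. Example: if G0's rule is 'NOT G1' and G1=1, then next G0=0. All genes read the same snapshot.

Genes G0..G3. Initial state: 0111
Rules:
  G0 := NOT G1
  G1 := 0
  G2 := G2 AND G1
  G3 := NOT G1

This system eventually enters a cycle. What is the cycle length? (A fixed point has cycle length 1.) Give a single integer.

Answer: 1

Derivation:
Step 0: 0111
Step 1: G0=NOT G1=NOT 1=0 G1=0(const) G2=G2&G1=1&1=1 G3=NOT G1=NOT 1=0 -> 0010
Step 2: G0=NOT G1=NOT 0=1 G1=0(const) G2=G2&G1=1&0=0 G3=NOT G1=NOT 0=1 -> 1001
Step 3: G0=NOT G1=NOT 0=1 G1=0(const) G2=G2&G1=0&0=0 G3=NOT G1=NOT 0=1 -> 1001
State from step 3 equals state from step 2 -> cycle length 1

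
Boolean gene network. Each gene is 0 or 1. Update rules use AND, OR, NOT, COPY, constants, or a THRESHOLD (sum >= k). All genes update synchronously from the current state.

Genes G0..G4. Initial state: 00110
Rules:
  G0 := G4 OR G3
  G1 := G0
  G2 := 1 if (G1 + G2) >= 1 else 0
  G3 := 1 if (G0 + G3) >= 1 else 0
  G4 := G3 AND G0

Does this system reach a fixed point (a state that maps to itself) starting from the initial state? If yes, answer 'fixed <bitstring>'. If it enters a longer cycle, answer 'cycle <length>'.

Step 0: 00110
Step 1: G0=G4|G3=0|1=1 G1=G0=0 G2=(0+1>=1)=1 G3=(0+1>=1)=1 G4=G3&G0=1&0=0 -> 10110
Step 2: G0=G4|G3=0|1=1 G1=G0=1 G2=(0+1>=1)=1 G3=(1+1>=1)=1 G4=G3&G0=1&1=1 -> 11111
Step 3: G0=G4|G3=1|1=1 G1=G0=1 G2=(1+1>=1)=1 G3=(1+1>=1)=1 G4=G3&G0=1&1=1 -> 11111
Fixed point reached at step 2: 11111

Answer: fixed 11111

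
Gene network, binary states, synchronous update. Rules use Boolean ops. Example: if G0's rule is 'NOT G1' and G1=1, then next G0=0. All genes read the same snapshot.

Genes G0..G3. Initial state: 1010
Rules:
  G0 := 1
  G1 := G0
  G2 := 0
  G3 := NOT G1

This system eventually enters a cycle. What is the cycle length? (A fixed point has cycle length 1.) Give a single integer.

Step 0: 1010
Step 1: G0=1(const) G1=G0=1 G2=0(const) G3=NOT G1=NOT 0=1 -> 1101
Step 2: G0=1(const) G1=G0=1 G2=0(const) G3=NOT G1=NOT 1=0 -> 1100
Step 3: G0=1(const) G1=G0=1 G2=0(const) G3=NOT G1=NOT 1=0 -> 1100
State from step 3 equals state from step 2 -> cycle length 1

Answer: 1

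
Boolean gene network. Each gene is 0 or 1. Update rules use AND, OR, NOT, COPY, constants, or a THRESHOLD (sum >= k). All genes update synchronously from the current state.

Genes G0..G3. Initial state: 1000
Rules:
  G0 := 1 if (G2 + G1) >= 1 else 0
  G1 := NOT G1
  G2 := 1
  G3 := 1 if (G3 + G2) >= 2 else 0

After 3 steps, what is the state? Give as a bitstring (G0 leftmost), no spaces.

Step 1: G0=(0+0>=1)=0 G1=NOT G1=NOT 0=1 G2=1(const) G3=(0+0>=2)=0 -> 0110
Step 2: G0=(1+1>=1)=1 G1=NOT G1=NOT 1=0 G2=1(const) G3=(0+1>=2)=0 -> 1010
Step 3: G0=(1+0>=1)=1 G1=NOT G1=NOT 0=1 G2=1(const) G3=(0+1>=2)=0 -> 1110

1110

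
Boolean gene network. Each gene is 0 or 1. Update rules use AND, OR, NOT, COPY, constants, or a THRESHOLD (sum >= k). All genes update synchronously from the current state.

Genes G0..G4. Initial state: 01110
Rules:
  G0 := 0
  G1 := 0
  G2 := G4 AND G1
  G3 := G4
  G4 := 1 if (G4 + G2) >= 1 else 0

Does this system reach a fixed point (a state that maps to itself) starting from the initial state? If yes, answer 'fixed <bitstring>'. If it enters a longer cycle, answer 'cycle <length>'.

Step 0: 01110
Step 1: G0=0(const) G1=0(const) G2=G4&G1=0&1=0 G3=G4=0 G4=(0+1>=1)=1 -> 00001
Step 2: G0=0(const) G1=0(const) G2=G4&G1=1&0=0 G3=G4=1 G4=(1+0>=1)=1 -> 00011
Step 3: G0=0(const) G1=0(const) G2=G4&G1=1&0=0 G3=G4=1 G4=(1+0>=1)=1 -> 00011
Fixed point reached at step 2: 00011

Answer: fixed 00011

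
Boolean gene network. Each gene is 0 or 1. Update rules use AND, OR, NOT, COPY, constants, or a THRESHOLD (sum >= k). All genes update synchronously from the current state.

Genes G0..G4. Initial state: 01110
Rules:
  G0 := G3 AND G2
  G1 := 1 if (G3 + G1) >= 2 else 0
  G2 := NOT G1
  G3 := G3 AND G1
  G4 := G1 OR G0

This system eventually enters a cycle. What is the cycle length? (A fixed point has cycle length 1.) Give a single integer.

Answer: 1

Derivation:
Step 0: 01110
Step 1: G0=G3&G2=1&1=1 G1=(1+1>=2)=1 G2=NOT G1=NOT 1=0 G3=G3&G1=1&1=1 G4=G1|G0=1|0=1 -> 11011
Step 2: G0=G3&G2=1&0=0 G1=(1+1>=2)=1 G2=NOT G1=NOT 1=0 G3=G3&G1=1&1=1 G4=G1|G0=1|1=1 -> 01011
Step 3: G0=G3&G2=1&0=0 G1=(1+1>=2)=1 G2=NOT G1=NOT 1=0 G3=G3&G1=1&1=1 G4=G1|G0=1|0=1 -> 01011
State from step 3 equals state from step 2 -> cycle length 1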